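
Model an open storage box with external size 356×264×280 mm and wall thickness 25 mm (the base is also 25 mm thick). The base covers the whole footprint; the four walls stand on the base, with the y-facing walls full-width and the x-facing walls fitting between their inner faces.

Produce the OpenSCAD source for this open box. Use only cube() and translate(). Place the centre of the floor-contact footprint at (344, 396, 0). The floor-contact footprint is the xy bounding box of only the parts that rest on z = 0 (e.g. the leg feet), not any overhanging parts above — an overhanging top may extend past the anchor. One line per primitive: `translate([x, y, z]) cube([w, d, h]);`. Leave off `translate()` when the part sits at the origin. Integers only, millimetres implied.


translate([166, 264, 0]) cube([356, 264, 25]);
translate([166, 264, 25]) cube([356, 25, 255]);
translate([166, 503, 25]) cube([356, 25, 255]);
translate([166, 289, 25]) cube([25, 214, 255]);
translate([497, 289, 25]) cube([25, 214, 255]);


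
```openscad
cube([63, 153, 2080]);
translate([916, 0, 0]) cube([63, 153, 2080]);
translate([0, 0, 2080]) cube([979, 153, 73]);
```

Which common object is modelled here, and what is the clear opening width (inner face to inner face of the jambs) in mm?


A door frame. The clear opening width is 853 mm.

Two 2080 mm tall posts with a header on top — a door frame. The left jamb is 63 mm wide at x = 0; the right jamb starts at x = 916. The clear opening is 916 − 63 = 853 mm.


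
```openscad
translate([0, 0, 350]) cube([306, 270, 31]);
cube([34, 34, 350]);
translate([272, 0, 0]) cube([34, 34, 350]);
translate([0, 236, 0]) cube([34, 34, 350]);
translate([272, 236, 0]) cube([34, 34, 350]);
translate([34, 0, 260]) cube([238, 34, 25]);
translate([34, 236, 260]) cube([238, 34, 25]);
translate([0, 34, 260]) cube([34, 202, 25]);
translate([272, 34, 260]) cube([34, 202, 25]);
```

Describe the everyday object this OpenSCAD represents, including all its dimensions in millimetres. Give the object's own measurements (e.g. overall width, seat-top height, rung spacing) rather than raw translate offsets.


A simple wooden stool: a rectangular seat 306 mm (x) by 270 mm (y), 31 mm thick, top face at z = 381 mm, on four square legs, each 34×34 mm in cross-section. The legs rest on z = 0, each flush with a corner of the seat. Four stretchers, 34 mm wide and 25 mm tall, connect adjacent legs with their undersides at z = 260 mm, each running between the inner faces of the legs it joins and aligned with the legs' outer faces on the other axis.


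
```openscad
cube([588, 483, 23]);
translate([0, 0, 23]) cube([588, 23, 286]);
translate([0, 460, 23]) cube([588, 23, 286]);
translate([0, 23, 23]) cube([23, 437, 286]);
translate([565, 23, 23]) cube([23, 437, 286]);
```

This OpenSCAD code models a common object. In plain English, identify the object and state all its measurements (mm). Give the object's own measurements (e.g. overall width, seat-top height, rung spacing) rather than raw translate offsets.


An open-topped rectangular box: outside dimensions 588×483×309 mm, with a uniform wall and base thickness of 23 mm. The base is a full 588×483 slab on the floor; four walls sit on top of the base. The front and back walls (the −y and +y sides) span the full width; the two side walls fit between them.


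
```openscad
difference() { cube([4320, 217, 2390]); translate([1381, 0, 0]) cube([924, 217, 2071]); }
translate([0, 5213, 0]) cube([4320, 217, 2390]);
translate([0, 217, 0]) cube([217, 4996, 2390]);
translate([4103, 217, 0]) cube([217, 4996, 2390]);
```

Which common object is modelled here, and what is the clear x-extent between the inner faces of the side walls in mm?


A single room. The interior width is 3886 mm.

Four walls enclosing a rectangle with a door in the front wall — a room. Outside width 4320 minus two 217 mm walls gives 3886 mm.


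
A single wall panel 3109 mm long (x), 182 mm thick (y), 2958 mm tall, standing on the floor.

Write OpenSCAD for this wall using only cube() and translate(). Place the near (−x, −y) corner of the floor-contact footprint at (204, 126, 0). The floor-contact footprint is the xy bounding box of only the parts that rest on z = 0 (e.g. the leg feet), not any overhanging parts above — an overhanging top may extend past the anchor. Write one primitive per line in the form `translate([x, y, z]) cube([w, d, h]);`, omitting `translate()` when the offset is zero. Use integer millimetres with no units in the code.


translate([204, 126, 0]) cube([3109, 182, 2958]);


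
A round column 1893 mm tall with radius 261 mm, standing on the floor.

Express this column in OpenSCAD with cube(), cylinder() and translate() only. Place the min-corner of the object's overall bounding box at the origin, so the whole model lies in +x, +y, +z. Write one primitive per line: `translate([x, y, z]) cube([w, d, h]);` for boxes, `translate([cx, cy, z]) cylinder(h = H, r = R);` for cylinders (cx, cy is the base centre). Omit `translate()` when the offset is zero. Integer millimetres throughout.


translate([261, 261, 0]) cylinder(h = 1893, r = 261);


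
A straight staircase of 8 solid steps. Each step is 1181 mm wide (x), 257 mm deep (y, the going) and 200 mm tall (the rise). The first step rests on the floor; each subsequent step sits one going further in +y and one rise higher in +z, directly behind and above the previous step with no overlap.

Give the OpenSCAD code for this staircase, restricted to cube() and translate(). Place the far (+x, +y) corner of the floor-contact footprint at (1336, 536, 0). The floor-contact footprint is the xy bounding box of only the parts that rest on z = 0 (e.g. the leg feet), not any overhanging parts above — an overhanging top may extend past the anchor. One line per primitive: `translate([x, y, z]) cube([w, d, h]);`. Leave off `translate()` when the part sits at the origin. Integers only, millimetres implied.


translate([155, 279, 0]) cube([1181, 257, 200]);
translate([155, 536, 200]) cube([1181, 257, 200]);
translate([155, 793, 400]) cube([1181, 257, 200]);
translate([155, 1050, 600]) cube([1181, 257, 200]);
translate([155, 1307, 800]) cube([1181, 257, 200]);
translate([155, 1564, 1000]) cube([1181, 257, 200]);
translate([155, 1821, 1200]) cube([1181, 257, 200]);
translate([155, 2078, 1400]) cube([1181, 257, 200]);


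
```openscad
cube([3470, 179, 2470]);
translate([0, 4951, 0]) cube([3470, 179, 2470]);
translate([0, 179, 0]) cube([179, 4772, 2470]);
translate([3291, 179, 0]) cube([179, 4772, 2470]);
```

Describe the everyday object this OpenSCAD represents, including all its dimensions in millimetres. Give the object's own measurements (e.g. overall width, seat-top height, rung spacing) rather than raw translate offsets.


The wall frame of a small rectangular building: four walls, each 2470 mm tall and 179 mm thick, enclosing a footprint 3470 mm (x) by 5130 mm (y) outside-to-outside, with no floor or roof. The front and back walls (the −y and +y sides) span the full width; the two side walls fit between them.


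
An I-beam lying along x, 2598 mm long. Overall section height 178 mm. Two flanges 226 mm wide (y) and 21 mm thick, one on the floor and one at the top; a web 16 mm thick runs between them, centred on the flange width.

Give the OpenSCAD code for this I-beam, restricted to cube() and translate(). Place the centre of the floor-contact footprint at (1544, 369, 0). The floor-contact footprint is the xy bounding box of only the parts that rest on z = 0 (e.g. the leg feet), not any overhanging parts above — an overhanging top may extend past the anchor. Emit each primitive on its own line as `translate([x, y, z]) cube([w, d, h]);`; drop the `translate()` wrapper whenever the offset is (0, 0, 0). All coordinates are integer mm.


translate([245, 256, 0]) cube([2598, 226, 21]);
translate([245, 361, 21]) cube([2598, 16, 136]);
translate([245, 256, 157]) cube([2598, 226, 21]);


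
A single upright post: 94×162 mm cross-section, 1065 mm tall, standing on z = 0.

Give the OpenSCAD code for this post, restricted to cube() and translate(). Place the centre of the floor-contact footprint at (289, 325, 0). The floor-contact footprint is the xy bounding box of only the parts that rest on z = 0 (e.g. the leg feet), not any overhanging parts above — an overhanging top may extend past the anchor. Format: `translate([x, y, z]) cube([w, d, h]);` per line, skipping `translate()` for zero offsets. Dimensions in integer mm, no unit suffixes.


translate([242, 244, 0]) cube([94, 162, 1065]);


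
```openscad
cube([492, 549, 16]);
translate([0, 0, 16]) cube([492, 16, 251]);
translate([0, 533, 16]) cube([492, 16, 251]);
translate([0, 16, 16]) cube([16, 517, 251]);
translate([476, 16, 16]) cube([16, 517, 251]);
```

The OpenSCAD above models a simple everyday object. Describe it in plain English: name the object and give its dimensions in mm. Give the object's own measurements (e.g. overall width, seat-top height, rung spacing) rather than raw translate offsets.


An open-topped rectangular box: outside dimensions 492×549×267 mm, with a uniform wall and base thickness of 16 mm. The base is a full 492×549 slab on the floor; four walls sit on top of the base. The front and back walls (the −y and +y sides) span the full width; the two side walls fit between them.


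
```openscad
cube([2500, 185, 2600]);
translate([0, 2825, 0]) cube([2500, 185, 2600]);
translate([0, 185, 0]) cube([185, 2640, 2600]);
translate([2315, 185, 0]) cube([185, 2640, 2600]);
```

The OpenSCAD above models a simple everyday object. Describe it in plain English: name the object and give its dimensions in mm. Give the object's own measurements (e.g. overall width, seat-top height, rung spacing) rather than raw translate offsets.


The wall frame of a small rectangular building: four walls, each 2600 mm tall and 185 mm thick, enclosing a footprint 2500 mm (x) by 3010 mm (y) outside-to-outside, with no floor or roof. The front and back walls (the −y and +y sides) span the full width; the two side walls fit between them.


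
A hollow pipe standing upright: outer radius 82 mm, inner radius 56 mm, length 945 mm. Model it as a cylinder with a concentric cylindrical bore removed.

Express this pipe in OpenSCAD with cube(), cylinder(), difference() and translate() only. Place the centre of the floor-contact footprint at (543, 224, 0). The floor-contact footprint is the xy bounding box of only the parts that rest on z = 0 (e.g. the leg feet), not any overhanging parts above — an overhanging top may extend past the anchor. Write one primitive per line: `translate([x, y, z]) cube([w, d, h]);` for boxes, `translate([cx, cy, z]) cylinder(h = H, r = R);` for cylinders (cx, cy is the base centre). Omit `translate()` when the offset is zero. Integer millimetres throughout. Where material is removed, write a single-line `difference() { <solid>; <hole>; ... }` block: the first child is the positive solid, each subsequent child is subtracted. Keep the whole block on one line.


difference() { translate([543, 224, 0]) cylinder(h = 945, r = 82); translate([543, 224, 0]) cylinder(h = 945, r = 56); }


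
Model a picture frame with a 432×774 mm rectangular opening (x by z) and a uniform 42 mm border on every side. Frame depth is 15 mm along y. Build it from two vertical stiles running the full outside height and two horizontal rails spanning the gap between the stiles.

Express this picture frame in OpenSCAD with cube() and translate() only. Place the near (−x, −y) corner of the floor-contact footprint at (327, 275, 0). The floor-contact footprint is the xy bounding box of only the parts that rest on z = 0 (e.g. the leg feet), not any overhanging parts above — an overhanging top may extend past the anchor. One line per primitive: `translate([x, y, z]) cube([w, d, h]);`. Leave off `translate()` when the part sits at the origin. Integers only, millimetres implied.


translate([327, 275, 0]) cube([42, 15, 858]);
translate([801, 275, 0]) cube([42, 15, 858]);
translate([369, 275, 0]) cube([432, 15, 42]);
translate([369, 275, 816]) cube([432, 15, 42]);


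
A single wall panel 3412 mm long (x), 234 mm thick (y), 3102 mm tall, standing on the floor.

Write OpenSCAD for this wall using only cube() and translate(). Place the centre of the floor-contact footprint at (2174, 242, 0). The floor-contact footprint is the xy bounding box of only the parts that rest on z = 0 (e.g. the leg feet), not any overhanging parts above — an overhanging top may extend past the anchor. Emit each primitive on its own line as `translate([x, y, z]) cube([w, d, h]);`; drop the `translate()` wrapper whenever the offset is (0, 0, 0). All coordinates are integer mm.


translate([468, 125, 0]) cube([3412, 234, 3102]);


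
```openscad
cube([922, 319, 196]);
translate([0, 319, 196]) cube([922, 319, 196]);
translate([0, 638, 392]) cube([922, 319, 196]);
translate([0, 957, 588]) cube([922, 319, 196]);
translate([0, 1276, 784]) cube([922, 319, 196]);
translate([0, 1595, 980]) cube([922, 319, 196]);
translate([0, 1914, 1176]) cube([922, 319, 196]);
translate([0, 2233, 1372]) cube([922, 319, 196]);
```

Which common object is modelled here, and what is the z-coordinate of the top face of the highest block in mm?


A staircase. The total rise is 1568 mm.

8 identical blocks, each offset up and back from the previous — a staircase. Each step is 196 mm tall and there are 8 of them, so the total rise is 8 × 196 = 1568 mm.


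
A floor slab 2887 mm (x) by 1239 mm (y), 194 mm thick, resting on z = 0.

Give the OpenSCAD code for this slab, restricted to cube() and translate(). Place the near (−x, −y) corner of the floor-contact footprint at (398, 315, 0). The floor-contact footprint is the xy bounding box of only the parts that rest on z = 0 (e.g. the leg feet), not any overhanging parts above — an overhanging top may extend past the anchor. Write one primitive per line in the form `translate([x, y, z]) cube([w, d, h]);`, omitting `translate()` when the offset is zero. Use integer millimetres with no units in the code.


translate([398, 315, 0]) cube([2887, 1239, 194]);


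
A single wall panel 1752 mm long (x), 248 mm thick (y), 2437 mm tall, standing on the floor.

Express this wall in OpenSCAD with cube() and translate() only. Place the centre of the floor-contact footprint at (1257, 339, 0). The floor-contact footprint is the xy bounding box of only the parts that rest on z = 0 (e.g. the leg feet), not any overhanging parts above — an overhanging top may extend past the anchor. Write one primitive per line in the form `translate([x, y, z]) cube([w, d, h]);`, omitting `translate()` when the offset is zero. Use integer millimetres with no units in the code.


translate([381, 215, 0]) cube([1752, 248, 2437]);


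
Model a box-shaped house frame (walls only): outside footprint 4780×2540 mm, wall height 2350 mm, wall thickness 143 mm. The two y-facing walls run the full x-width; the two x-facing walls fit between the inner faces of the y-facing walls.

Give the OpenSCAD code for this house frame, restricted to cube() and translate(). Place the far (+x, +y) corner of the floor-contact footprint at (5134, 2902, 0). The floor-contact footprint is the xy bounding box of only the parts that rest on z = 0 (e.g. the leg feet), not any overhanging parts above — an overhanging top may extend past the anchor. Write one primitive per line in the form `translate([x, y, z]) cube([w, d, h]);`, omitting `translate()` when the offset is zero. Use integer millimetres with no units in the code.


translate([354, 362, 0]) cube([4780, 143, 2350]);
translate([354, 2759, 0]) cube([4780, 143, 2350]);
translate([354, 505, 0]) cube([143, 2254, 2350]);
translate([4991, 505, 0]) cube([143, 2254, 2350]);


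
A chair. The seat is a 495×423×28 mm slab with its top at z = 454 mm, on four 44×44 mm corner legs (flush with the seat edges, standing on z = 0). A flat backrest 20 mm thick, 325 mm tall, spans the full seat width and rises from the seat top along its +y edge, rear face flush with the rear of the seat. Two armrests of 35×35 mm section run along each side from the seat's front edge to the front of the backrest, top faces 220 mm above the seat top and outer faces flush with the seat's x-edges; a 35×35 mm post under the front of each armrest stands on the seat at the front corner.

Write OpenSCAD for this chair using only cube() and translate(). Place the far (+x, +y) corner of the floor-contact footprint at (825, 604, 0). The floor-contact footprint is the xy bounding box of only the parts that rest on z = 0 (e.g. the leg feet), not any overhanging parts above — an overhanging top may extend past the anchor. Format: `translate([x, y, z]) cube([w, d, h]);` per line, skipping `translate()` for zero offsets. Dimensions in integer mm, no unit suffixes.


translate([330, 181, 426]) cube([495, 423, 28]);
translate([330, 181, 0]) cube([44, 44, 426]);
translate([781, 181, 0]) cube([44, 44, 426]);
translate([330, 560, 0]) cube([44, 44, 426]);
translate([781, 560, 0]) cube([44, 44, 426]);
translate([330, 584, 454]) cube([495, 20, 325]);
translate([330, 181, 639]) cube([35, 403, 35]);
translate([790, 181, 639]) cube([35, 403, 35]);
translate([330, 181, 454]) cube([35, 35, 185]);
translate([790, 181, 454]) cube([35, 35, 185]);


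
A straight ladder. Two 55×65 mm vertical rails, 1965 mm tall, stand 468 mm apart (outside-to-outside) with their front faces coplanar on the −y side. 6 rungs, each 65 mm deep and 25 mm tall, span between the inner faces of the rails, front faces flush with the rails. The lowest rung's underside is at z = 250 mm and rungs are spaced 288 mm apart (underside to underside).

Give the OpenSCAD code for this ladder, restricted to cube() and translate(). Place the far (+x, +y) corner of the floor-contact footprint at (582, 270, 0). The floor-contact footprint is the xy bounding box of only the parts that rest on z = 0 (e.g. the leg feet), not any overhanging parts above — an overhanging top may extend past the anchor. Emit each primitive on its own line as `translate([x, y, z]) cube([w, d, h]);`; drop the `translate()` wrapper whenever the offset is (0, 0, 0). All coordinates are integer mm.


translate([114, 205, 0]) cube([55, 65, 1965]);
translate([527, 205, 0]) cube([55, 65, 1965]);
translate([169, 205, 250]) cube([358, 65, 25]);
translate([169, 205, 538]) cube([358, 65, 25]);
translate([169, 205, 826]) cube([358, 65, 25]);
translate([169, 205, 1114]) cube([358, 65, 25]);
translate([169, 205, 1402]) cube([358, 65, 25]);
translate([169, 205, 1690]) cube([358, 65, 25]);


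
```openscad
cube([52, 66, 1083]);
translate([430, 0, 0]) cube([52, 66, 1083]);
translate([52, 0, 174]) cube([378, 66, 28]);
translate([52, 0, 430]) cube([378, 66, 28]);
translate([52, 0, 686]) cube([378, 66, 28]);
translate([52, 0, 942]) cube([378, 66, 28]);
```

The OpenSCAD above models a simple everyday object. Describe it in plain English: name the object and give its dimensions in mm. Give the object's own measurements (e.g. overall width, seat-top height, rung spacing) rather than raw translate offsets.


A straight ladder. Two 52×66 mm vertical rails, 1083 mm tall, stand 482 mm apart (outside-to-outside) with their front faces coplanar on the −y side. 4 rungs, each 66 mm deep and 28 mm tall, span between the inner faces of the rails, front faces flush with the rails. The lowest rung's underside is at z = 174 mm and rungs are spaced 256 mm apart (underside to underside).


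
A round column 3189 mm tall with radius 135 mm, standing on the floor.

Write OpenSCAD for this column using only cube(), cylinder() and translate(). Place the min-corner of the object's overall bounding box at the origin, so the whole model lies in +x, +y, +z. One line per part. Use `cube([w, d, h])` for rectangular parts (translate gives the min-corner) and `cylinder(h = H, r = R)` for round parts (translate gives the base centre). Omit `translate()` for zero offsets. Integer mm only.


translate([135, 135, 0]) cylinder(h = 3189, r = 135);


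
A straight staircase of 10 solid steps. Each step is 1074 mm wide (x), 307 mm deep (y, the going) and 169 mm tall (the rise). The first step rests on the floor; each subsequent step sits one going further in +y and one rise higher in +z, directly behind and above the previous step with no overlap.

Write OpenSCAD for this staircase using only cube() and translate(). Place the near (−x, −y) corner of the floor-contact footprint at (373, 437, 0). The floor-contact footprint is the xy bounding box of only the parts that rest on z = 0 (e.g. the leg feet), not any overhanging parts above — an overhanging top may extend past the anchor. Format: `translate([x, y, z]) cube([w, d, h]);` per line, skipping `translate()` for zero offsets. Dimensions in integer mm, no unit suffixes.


translate([373, 437, 0]) cube([1074, 307, 169]);
translate([373, 744, 169]) cube([1074, 307, 169]);
translate([373, 1051, 338]) cube([1074, 307, 169]);
translate([373, 1358, 507]) cube([1074, 307, 169]);
translate([373, 1665, 676]) cube([1074, 307, 169]);
translate([373, 1972, 845]) cube([1074, 307, 169]);
translate([373, 2279, 1014]) cube([1074, 307, 169]);
translate([373, 2586, 1183]) cube([1074, 307, 169]);
translate([373, 2893, 1352]) cube([1074, 307, 169]);
translate([373, 3200, 1521]) cube([1074, 307, 169]);


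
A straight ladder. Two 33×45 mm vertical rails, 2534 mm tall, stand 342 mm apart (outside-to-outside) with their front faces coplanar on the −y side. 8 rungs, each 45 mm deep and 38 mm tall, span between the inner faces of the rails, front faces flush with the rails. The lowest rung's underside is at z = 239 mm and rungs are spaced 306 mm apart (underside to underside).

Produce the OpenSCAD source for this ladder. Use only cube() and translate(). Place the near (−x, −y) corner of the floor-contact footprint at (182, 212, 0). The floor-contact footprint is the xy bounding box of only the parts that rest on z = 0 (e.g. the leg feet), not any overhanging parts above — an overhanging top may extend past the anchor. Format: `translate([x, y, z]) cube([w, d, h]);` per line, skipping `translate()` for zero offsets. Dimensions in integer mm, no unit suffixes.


translate([182, 212, 0]) cube([33, 45, 2534]);
translate([491, 212, 0]) cube([33, 45, 2534]);
translate([215, 212, 239]) cube([276, 45, 38]);
translate([215, 212, 545]) cube([276, 45, 38]);
translate([215, 212, 851]) cube([276, 45, 38]);
translate([215, 212, 1157]) cube([276, 45, 38]);
translate([215, 212, 1463]) cube([276, 45, 38]);
translate([215, 212, 1769]) cube([276, 45, 38]);
translate([215, 212, 2075]) cube([276, 45, 38]);
translate([215, 212, 2381]) cube([276, 45, 38]);


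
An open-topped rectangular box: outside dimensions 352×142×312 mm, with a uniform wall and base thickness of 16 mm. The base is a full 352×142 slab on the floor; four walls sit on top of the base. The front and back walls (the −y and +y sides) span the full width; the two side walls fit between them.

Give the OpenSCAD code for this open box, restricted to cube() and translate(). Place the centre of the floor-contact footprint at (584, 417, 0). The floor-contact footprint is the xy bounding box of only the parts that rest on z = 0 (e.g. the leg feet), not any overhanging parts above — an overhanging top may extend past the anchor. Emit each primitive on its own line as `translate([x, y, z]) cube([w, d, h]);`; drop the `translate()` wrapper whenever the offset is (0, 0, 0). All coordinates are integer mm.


translate([408, 346, 0]) cube([352, 142, 16]);
translate([408, 346, 16]) cube([352, 16, 296]);
translate([408, 472, 16]) cube([352, 16, 296]);
translate([408, 362, 16]) cube([16, 110, 296]);
translate([744, 362, 16]) cube([16, 110, 296]);


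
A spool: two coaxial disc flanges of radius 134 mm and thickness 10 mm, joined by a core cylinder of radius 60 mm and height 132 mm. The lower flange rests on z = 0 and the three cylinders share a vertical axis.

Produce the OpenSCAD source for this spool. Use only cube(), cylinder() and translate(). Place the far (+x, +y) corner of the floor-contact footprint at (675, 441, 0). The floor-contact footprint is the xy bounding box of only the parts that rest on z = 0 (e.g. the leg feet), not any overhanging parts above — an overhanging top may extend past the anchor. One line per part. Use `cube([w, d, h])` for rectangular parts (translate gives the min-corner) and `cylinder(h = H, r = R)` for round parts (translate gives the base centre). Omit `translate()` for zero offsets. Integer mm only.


translate([541, 307, 0]) cylinder(h = 10, r = 134);
translate([541, 307, 10]) cylinder(h = 132, r = 60);
translate([541, 307, 142]) cylinder(h = 10, r = 134);


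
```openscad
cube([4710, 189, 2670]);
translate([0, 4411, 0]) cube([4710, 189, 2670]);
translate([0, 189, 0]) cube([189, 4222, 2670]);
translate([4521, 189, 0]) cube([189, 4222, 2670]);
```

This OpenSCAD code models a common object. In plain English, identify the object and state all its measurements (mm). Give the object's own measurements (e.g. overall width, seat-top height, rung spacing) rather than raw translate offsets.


The wall frame of a small rectangular building: four walls, each 2670 mm tall and 189 mm thick, enclosing a footprint 4710 mm (x) by 4600 mm (y) outside-to-outside, with no floor or roof. The front and back walls (the −y and +y sides) span the full width; the two side walls fit between them.


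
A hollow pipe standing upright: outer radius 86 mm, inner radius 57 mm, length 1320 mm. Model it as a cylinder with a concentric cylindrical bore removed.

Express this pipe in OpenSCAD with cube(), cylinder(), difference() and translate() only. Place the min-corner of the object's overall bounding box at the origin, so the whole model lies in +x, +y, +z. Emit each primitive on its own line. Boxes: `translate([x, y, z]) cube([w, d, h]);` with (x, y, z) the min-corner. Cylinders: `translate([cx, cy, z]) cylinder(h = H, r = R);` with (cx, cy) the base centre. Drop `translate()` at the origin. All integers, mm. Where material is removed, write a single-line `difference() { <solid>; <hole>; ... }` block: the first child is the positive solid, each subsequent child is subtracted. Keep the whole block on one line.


difference() { translate([86, 86, 0]) cylinder(h = 1320, r = 86); translate([86, 86, 0]) cylinder(h = 1320, r = 57); }


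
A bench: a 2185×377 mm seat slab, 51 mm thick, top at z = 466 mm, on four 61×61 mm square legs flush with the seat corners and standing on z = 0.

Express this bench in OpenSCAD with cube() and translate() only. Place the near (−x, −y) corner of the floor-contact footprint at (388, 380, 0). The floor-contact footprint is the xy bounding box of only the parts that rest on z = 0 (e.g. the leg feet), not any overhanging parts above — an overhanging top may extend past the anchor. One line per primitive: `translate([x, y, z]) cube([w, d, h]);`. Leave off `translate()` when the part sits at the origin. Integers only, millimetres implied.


// leg_h = 466 − 51 = 415
translate([388, 380, 415]) cube([2185, 377, 51]);
translate([388, 380, 0]) cube([61, 61, 415]);
translate([388, 696, 0]) cube([61, 61, 415]);
translate([2512, 380, 0]) cube([61, 61, 415]);
translate([2512, 696, 0]) cube([61, 61, 415]);


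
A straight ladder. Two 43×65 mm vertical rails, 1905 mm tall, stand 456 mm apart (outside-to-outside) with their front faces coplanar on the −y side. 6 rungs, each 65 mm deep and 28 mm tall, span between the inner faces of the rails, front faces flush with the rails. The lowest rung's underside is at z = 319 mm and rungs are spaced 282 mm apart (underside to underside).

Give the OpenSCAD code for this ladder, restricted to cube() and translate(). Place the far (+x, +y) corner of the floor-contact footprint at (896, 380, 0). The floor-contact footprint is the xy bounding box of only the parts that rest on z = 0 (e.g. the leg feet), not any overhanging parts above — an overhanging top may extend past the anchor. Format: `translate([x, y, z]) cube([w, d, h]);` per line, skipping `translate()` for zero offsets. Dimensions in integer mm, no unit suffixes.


translate([440, 315, 0]) cube([43, 65, 1905]);
translate([853, 315, 0]) cube([43, 65, 1905]);
translate([483, 315, 319]) cube([370, 65, 28]);
translate([483, 315, 601]) cube([370, 65, 28]);
translate([483, 315, 883]) cube([370, 65, 28]);
translate([483, 315, 1165]) cube([370, 65, 28]);
translate([483, 315, 1447]) cube([370, 65, 28]);
translate([483, 315, 1729]) cube([370, 65, 28]);


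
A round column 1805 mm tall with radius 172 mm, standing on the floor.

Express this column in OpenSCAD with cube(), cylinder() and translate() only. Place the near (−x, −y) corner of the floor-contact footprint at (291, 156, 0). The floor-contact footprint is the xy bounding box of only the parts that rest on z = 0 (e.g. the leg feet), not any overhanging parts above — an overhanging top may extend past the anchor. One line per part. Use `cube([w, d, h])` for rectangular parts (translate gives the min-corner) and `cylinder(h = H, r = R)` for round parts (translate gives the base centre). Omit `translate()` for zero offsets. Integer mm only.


translate([463, 328, 0]) cylinder(h = 1805, r = 172);


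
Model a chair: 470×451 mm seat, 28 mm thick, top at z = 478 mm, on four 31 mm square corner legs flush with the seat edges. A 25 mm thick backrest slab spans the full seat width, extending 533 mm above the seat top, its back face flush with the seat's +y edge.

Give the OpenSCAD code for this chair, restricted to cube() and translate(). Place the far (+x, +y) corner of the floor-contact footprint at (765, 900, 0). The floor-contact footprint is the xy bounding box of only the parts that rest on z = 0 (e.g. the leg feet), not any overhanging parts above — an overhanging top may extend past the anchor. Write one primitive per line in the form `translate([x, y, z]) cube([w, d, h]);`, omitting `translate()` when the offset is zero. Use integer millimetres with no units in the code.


// leg_h = 478 - 28 = 450
translate([295, 449, 450]) cube([470, 451, 28]);
translate([295, 449, 0]) cube([31, 31, 450]);
translate([734, 449, 0]) cube([31, 31, 450]);
translate([295, 869, 0]) cube([31, 31, 450]);
translate([734, 869, 0]) cube([31, 31, 450]);
translate([295, 875, 478]) cube([470, 25, 533]);


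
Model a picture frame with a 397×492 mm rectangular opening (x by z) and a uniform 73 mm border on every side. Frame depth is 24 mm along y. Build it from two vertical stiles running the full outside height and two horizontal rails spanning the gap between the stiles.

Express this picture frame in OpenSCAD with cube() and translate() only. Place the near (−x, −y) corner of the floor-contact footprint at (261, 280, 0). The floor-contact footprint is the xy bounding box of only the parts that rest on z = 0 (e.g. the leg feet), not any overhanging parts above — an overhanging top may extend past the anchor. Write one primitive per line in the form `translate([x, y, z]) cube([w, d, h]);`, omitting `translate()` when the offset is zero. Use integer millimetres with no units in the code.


translate([261, 280, 0]) cube([73, 24, 638]);
translate([731, 280, 0]) cube([73, 24, 638]);
translate([334, 280, 0]) cube([397, 24, 73]);
translate([334, 280, 565]) cube([397, 24, 73]);


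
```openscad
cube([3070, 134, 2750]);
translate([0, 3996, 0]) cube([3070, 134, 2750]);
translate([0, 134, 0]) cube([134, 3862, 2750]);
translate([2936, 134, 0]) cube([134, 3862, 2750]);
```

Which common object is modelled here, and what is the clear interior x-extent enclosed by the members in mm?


A house (or room) frame. The interior width is 2802 mm.

Four 2750 mm walls enclosing a rectangle with no floor or roof — a room or house frame. Outside width is 3070 mm and wall thickness is 134 mm, so the interior width is 3070 − 2 × 134 = 2802 mm.


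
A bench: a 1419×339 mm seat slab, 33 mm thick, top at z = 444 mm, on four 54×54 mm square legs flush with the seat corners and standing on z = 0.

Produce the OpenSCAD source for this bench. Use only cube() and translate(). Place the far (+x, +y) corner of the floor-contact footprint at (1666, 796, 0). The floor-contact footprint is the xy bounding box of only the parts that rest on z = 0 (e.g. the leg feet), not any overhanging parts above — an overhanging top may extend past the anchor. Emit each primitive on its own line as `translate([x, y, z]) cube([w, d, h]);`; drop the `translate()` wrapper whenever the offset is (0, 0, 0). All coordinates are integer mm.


translate([247, 457, 411]) cube([1419, 339, 33]);
translate([247, 457, 0]) cube([54, 54, 411]);
translate([247, 742, 0]) cube([54, 54, 411]);
translate([1612, 457, 0]) cube([54, 54, 411]);
translate([1612, 742, 0]) cube([54, 54, 411]);


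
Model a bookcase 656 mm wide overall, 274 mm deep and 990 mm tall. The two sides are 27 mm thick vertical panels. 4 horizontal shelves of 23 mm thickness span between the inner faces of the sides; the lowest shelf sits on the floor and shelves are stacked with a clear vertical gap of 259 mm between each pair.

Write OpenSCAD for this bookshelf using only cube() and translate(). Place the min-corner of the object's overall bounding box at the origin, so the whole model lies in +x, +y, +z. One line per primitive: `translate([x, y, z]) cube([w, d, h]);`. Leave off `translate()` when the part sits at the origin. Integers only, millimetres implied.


cube([27, 274, 990]);
translate([629, 0, 0]) cube([27, 274, 990]);
translate([27, 0, 0]) cube([602, 274, 23]);
translate([27, 0, 282]) cube([602, 274, 23]);
translate([27, 0, 564]) cube([602, 274, 23]);
translate([27, 0, 846]) cube([602, 274, 23]);


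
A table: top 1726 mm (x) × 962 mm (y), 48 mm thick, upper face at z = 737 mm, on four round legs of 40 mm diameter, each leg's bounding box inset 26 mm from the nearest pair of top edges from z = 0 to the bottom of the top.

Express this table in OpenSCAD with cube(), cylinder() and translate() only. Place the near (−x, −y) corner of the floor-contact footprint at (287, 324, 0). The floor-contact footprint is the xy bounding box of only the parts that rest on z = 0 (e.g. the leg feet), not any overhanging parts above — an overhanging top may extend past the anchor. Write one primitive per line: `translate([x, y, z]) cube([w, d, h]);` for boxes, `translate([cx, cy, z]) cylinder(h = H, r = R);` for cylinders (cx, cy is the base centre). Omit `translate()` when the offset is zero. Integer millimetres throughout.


// leg_h = 737 - 48 = 689
translate([261, 298, 689]) cube([1726, 962, 48]);
translate([307, 344, 0]) cylinder(h = 689, r = 20);
translate([1941, 344, 0]) cylinder(h = 689, r = 20);
translate([307, 1214, 0]) cylinder(h = 689, r = 20);
translate([1941, 1214, 0]) cylinder(h = 689, r = 20);


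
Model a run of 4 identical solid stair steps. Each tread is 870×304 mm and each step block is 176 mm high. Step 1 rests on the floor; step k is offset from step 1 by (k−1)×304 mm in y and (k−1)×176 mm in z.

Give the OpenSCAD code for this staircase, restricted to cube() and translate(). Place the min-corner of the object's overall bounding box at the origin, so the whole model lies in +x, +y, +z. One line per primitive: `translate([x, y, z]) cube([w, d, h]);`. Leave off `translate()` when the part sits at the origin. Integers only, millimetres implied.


cube([870, 304, 176]);
translate([0, 304, 176]) cube([870, 304, 176]);
translate([0, 608, 352]) cube([870, 304, 176]);
translate([0, 912, 528]) cube([870, 304, 176]);


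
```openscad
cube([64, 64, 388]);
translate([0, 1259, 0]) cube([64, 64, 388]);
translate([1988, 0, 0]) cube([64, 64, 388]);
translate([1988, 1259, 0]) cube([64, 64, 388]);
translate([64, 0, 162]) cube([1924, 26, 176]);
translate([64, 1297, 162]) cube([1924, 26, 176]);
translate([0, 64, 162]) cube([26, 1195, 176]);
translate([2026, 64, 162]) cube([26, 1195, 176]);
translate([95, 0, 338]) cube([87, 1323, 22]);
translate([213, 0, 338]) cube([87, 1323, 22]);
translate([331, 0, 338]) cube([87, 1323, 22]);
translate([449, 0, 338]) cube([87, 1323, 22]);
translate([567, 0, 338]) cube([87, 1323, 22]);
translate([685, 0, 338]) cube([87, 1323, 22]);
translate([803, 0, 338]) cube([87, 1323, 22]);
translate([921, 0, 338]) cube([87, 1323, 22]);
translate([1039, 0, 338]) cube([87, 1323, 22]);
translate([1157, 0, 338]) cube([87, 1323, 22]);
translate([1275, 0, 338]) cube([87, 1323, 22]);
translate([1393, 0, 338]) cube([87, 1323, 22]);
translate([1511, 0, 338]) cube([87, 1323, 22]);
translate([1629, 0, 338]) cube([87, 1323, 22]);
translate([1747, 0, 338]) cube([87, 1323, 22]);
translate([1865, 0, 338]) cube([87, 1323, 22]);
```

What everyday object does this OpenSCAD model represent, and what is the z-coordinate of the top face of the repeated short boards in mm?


A bed frame. The slat-top height is 360 mm.

Four posts, four rails, and a row of slats — a bed frame. Slats sit on the rails at z = 162 + 176 = 338; with slat thickness 22, the top is 360 mm.


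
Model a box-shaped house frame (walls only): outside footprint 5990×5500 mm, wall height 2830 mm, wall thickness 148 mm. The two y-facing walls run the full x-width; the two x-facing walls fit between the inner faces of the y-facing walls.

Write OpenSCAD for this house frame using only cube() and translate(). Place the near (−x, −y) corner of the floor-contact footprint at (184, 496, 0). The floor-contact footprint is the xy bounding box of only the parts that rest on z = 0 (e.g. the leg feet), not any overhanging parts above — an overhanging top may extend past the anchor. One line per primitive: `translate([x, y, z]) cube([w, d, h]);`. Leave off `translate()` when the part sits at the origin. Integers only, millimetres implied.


translate([184, 496, 0]) cube([5990, 148, 2830]);
translate([184, 5848, 0]) cube([5990, 148, 2830]);
translate([184, 644, 0]) cube([148, 5204, 2830]);
translate([6026, 644, 0]) cube([148, 5204, 2830]);


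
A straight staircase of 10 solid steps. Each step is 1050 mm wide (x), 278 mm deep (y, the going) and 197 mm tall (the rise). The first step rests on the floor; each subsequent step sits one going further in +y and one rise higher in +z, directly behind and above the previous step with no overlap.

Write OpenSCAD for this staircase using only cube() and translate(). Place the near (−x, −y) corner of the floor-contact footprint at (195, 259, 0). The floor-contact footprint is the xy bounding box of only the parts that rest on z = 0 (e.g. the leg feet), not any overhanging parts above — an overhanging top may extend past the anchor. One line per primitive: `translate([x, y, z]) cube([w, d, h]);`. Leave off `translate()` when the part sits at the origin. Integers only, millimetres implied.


translate([195, 259, 0]) cube([1050, 278, 197]);
translate([195, 537, 197]) cube([1050, 278, 197]);
translate([195, 815, 394]) cube([1050, 278, 197]);
translate([195, 1093, 591]) cube([1050, 278, 197]);
translate([195, 1371, 788]) cube([1050, 278, 197]);
translate([195, 1649, 985]) cube([1050, 278, 197]);
translate([195, 1927, 1182]) cube([1050, 278, 197]);
translate([195, 2205, 1379]) cube([1050, 278, 197]);
translate([195, 2483, 1576]) cube([1050, 278, 197]);
translate([195, 2761, 1773]) cube([1050, 278, 197]);


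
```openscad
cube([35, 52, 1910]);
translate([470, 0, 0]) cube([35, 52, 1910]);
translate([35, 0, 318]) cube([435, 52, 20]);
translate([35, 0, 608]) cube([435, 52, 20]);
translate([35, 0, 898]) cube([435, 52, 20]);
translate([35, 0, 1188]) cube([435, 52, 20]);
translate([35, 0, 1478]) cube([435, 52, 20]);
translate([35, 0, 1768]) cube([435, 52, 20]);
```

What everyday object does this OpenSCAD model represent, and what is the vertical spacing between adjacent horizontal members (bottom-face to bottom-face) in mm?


A ladder. The rung spacing is 290 mm.

Two tall 35×52 posts with 6 short bars between them — a ladder. Adjacent rungs sit at z = 318 and z = 608, so the spacing is 608 − 318 = 290 mm.


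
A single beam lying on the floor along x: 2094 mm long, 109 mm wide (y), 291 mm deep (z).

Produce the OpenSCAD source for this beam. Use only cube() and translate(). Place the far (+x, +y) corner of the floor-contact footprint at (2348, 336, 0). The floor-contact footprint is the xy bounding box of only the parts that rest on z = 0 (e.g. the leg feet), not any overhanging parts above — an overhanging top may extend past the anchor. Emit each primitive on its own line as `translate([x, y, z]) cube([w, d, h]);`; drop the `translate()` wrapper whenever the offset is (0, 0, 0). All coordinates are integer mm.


translate([254, 227, 0]) cube([2094, 109, 291]);
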